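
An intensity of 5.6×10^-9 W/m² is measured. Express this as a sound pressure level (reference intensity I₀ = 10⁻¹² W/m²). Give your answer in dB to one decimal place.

37.5 dB

L = 10·log₁₀(I/I₀) = 10·log₁₀(5.6×10^-9/10⁻¹²) = 10·log₁₀(5.6×10^3).
L = 10·(0.7482 + 3) = 37.48 dB.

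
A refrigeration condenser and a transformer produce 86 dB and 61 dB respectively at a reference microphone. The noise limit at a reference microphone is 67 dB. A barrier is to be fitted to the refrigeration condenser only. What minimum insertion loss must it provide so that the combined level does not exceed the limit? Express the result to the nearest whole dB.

20 dB

Everything except the refrigeration condenser sums to 10^(61/10) = 1.259e+06 in linear terms, 61.00 dB.
The limit corresponds to 10^(67/10) = 5.012e+06; subtracting the fixed part leaves 3.753e+06 for the refrigeration condenser, i.e. 65.74 dB.
So the refrigeration condenser must be reduced from 86 to 65.74 dB: IL = 20.26 dB.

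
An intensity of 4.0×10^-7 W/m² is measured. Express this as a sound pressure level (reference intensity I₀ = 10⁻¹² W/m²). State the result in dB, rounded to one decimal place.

I/I₀ = 4.0×10^-7/10⁻¹² = 4.0×10^5, and L = 10·log₁₀(I/I₀).
L = 10·(0.6021 + 5) = 56.02 dB.

56.0 dB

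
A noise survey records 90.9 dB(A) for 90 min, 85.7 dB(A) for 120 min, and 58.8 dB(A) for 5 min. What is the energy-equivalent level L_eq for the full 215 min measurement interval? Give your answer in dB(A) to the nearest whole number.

89 dB(A)

Weight each interval's intensity by its duration and average over T = 215 min:
Σ tᵢ·10^(Lᵢ/10) = 90·10^(90.9/10) + 120·10^(85.7/10) + 5·10^(58.8/10) = 1.553e+11.
L_eq = 10·log₁₀(1.553e+11/215) = 88.59 dB(A).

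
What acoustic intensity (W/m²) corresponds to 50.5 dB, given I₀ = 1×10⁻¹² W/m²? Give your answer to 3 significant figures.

1.12e-07 W/m²

I = I₀·10^(L/10) = 10⁻¹² × 10^(50.5/10) = 10^(-6.950).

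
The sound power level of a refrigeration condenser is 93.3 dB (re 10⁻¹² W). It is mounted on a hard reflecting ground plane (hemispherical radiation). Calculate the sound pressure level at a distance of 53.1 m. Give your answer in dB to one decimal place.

50.8 dB

The power spreads over a hemisphere of area 2π·r², so L_p = L_w − 10·log₁₀(2π·r²).
2π·r² = 1.772e+04 m², 10·log₁₀ of that is 42.484 dB.
L_p = 93.3 − 42.484 = 50.82 dB.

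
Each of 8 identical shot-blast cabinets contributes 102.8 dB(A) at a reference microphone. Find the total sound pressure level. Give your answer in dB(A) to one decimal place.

N identical incoherent sources raise the level by 10·log₁₀ N.
L_total = 102.8 + 10·log₁₀(8) = 102.8 + 9.031 = 111.83 dB(A).

111.8 dB(A)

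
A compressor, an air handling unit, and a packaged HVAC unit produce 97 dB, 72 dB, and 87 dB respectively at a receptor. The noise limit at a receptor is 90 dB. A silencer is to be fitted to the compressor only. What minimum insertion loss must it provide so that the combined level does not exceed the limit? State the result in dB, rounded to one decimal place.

Everything except the compressor sums to 10^(72/10) + 10^(87/10) = 5.170e+08 in linear terms, 87.14 dB.
The limit corresponds to 10^(90/10) = 1.000e+09; subtracting the fixed part leaves 4.830e+08 for the compressor, i.e. 86.84 dB.
So the compressor must be reduced from 97 to 86.84 dB: IL = 10.16 dB.

10.2 dB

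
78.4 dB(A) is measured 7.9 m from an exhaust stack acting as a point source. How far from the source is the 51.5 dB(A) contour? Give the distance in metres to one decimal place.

174.8 m

For a point source L₁ − L₂ = 20·log₁₀(r₂/r₁), so r₂ = r₁·10^((L₁−L₂)/20).
r₂ = 7.9·10^((78.4−51.5)/20) = 7.9·10^(26.9/20) = 174.83 m.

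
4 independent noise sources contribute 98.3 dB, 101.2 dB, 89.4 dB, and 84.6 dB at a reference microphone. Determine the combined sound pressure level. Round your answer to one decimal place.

Incoherent sources combine by intensity addition: L_total = 10·log₁₀(Σ 10^(L_i/10)).
Σ 10^(L/10) = 10^(98.3/10) + 10^(101.2/10) + 10^(89.4/10) + 10^(84.6/10) = 2.110e+10.
L_total = 10·log₁₀(2.110e+10) = 103.24 dB.

103.2 dB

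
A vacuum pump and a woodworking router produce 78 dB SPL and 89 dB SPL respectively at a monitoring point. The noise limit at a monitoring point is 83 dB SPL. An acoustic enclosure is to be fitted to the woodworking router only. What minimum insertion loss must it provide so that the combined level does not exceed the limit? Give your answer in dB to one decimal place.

Everything except the woodworking router sums to 10^(78/10) = 6.310e+07 in linear terms, 78.00 dB SPL.
To meet 83 dB SPL overall, the treated woodworking router may contribute at most 10^(83/10) − 6.310e+07 = 1.364e+08, i.e. 81.35 dB SPL.
Required insertion loss = 89 − 81.35 = 7.65 dB.

7.7 dB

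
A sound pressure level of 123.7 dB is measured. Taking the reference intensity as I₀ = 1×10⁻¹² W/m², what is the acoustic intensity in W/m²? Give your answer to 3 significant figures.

I = I₀·10^(L/10) = 10⁻¹² × 10^(123.7/10) = 10^(0.370).

2.34 W/m²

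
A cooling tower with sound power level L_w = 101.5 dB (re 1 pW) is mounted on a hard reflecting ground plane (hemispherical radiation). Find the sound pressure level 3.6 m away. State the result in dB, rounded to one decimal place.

82.4 dB

L_p = L_w − 10·log₁₀(2π·r²) with r = 3.6 m.
2π·r² = 81.43 m², 10·log₁₀ of that is 19.108 dB.
L_p = 101.5 − 19.108 = 82.39 dB.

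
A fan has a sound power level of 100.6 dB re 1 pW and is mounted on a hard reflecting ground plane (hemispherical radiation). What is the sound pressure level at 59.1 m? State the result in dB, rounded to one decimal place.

57.2 dB

Free-field hemispherical radiation: L_p = L_w − 10·log₁₀(2π·r²), r = 59.1 m.
2π·r² = 2.195e+04 m², 10·log₁₀ of that is 43.414 dB.
L_p = 100.6 − 43.414 = 57.19 dB.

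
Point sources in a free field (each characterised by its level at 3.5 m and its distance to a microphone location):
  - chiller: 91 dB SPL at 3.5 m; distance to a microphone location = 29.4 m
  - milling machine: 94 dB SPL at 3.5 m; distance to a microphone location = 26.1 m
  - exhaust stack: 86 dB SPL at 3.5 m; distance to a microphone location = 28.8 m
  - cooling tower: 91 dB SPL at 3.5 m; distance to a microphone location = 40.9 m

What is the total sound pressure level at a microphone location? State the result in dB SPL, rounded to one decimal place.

78.9 dB SPL

First find each source's level at the receiver (point-source: −20·log₁₀(r/r_ref)), then combine on an intensity basis.
chiller: 91 − 20·log₁₀(29.4/3.5) = 91 − 18.49 = 72.51 dB SPL.
milling machine: 94 − 20·log₁₀(26.1/3.5) = 94 − 17.45 = 76.55 dB SPL.
exhaust stack: 86 − 20·log₁₀(28.8/3.5) = 86 − 18.31 = 67.69 dB SPL.
cooling tower: 91 − 20·log₁₀(40.9/3.5) = 91 − 21.35 = 69.65 dB SPL.
Σ 10^(L/10) = 7.811e+07 → L_total = 10·log₁₀(7.811e+07) = 78.93 dB SPL.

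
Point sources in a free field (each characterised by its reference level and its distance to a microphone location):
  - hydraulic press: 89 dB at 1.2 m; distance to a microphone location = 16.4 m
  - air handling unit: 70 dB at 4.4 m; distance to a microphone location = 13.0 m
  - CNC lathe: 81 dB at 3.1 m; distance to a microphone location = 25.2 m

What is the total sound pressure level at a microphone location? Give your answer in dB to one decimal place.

68.6 dB

Apply inverse-square spreading to bring every level to the receiver, then sum 10^(L/10).
hydraulic press: 89 − 20·log₁₀(16.4/1.2) = 89 − 22.71 = 66.29 dB.
air handling unit: 70 − 20·log₁₀(13.0/4.4) = 70 − 9.41 = 60.59 dB.
CNC lathe: 81 − 20·log₁₀(25.2/3.1) = 81 − 18.20 = 62.80 dB.
Σ 10^(L/10) = 7.303e+06 → L_total = 10·log₁₀(7.303e+06) = 68.64 dB.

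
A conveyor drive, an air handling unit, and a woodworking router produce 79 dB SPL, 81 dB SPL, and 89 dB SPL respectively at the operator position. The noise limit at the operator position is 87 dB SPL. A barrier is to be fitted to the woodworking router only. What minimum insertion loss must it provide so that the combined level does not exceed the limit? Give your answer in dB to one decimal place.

4.3 dB

Everything except the woodworking router sums to 10^(79/10) + 10^(81/10) = 2.053e+08 in linear terms, 83.12 dB SPL.
The limit corresponds to 10^(87/10) = 5.012e+08; subtracting the fixed part leaves 2.959e+08 for the woodworking router, i.e. 84.71 dB SPL.
So the woodworking router must be reduced from 89 to 84.71 dB SPL: IL = 4.29 dB.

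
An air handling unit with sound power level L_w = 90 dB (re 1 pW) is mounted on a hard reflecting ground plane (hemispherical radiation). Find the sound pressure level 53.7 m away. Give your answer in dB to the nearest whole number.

L_p = L_w − 10·log₁₀(2π·r²) with r = 53.7 m.
2π·r² = 1.812e+04 m², 10·log₁₀ of that is 42.581 dB.
L_p = 90 − 42.581 = 47.42 dB.

47 dB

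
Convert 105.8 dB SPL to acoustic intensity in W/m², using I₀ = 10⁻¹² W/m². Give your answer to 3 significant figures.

I/I₀ = 10^(105.8/10) = 3.802e+10, so I = 3.802e+10 × 10⁻¹² W/m².

0.0380 W/m²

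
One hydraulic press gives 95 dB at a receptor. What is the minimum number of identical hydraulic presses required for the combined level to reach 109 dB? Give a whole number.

The shortfall is 109 − 95 = 14.0 dB, and N units add 10·log₁₀ N, so need 10·log₁₀ N ≥ 14.0.
N ≥ 10^(14.0/10) = 25.119, so N = 26.

26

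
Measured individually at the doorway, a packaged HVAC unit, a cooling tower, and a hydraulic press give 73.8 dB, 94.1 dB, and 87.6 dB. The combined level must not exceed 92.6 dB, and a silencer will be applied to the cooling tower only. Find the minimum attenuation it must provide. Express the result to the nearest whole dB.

The untreated sources together contribute 10^(73.8/10) + 10^(87.6/10) = 5.994e+08, i.e. 87.78 dB.
The limit corresponds to 10^(92.6/10) = 1.820e+09; subtracting the fixed part leaves 1.220e+09 for the cooling tower, i.e. 90.86 dB.
Required insertion loss = 94.1 − 90.86 = 3.24 dB.

3 dB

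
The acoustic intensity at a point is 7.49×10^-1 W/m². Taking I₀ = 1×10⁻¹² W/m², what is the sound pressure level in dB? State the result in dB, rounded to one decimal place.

I/I₀ = 7.49×10^-1/10⁻¹² = 7.49×10^11, and L = 10·log₁₀(I/I₀).
L = 10·(0.8745 + 11) = 118.74 dB.

118.7 dB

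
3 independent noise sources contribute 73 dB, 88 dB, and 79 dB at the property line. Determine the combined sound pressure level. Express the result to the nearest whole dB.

89 dB

For uncorrelated sources the intensities add, so convert each level to linear form, sum, and take 10·log₁₀ of the total.
Σ 10^(L/10) = 10^(73/10) + 10^(88/10) + 10^(79/10) = 7.303e+08.
L_total = 10·log₁₀(7.303e+08) = 88.64 dB.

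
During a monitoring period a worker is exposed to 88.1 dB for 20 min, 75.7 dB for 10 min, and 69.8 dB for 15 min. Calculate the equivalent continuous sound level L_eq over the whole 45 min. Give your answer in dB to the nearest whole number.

L_eq = 10·log₁₀[(1/T)·Σ tᵢ·10^(Lᵢ/10)] with T = 45 min.
Σ tᵢ·10^(Lᵢ/10) = 20·10^(88.1/10) + 10·10^(75.7/10) + 15·10^(69.8/10) = 1.343e+10.
L_eq = 10·log₁₀(1.343e+10/45) = 84.75 dB.

85 dB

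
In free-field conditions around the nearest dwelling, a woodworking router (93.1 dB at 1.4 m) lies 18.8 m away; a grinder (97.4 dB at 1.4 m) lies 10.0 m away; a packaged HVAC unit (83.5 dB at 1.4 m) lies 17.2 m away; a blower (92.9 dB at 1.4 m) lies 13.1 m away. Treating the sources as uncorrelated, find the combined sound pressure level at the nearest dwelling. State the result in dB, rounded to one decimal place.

81.5 dB

Propagate each source to the receiver with L = L_ref − 20·log₁₀(r/r_ref), then add intensities.
woodworking router: 93.1 − 20·log₁₀(18.8/1.4) = 93.1 − 22.56 = 70.54 dB.
grinder: 97.4 − 20·log₁₀(10.0/1.4) = 97.4 − 17.08 = 80.32 dB.
packaged HVAC unit: 83.5 − 20·log₁₀(17.2/1.4) = 83.5 − 21.79 = 61.71 dB.
blower: 92.9 − 20·log₁₀(13.1/1.4) = 92.9 − 19.42 = 73.48 dB.
Σ 10^(L/10) = 1.428e+08 → L_total = 10·log₁₀(1.428e+08) = 81.55 dB.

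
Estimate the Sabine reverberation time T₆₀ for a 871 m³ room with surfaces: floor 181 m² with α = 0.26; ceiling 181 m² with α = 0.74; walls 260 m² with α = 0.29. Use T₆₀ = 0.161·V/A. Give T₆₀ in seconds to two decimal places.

A = Σ Sᵢαᵢ = 181·0.26 + 181·0.74 + 260·0.29 = 256.40 m².
T₆₀ = 0.161·V/A = 0.161·871/256.40 = 0.547 s.

0.55 s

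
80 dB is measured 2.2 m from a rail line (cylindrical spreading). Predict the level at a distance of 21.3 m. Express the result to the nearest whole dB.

70 dB

For a line source, L₂ = L₁ − 10·log₁₀(r₂/r₁).
L₂ = 80 − 10·log₁₀(21.3/2.2) = 80 − 9.860 = 70.14 dB.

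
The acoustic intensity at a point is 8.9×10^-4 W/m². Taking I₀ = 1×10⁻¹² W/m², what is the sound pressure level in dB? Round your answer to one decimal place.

89.5 dB

Dividing by I₀ shifts the exponent by 12: I/I₀ = 8.9×10^8.
L = 10·(0.9494 + 8) = 89.49 dB.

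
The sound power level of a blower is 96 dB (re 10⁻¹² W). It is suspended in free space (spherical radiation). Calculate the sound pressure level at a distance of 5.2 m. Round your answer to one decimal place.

L_p = L_w − 10·log₁₀(4π·r²) with r = 5.2 m.
4π·r² = 339.8 m², 10·log₁₀ of that is 25.312 dB.
L_p = 96 − 25.312 = 70.69 dB.

70.7 dB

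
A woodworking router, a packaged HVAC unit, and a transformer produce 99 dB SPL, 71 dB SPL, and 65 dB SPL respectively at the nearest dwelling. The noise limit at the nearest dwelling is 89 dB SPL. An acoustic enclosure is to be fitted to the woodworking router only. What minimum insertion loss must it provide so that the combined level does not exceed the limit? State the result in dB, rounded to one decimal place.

Fixed contribution from the other sources: Σ 10^(L/10) = 10^(71/10) + 10^(65/10) = 1.575e+07 (71.97 dB SPL).
The limit corresponds to 10^(89/10) = 7.943e+08; subtracting the fixed part leaves 7.786e+08 for the woodworking router, i.e. 88.91 dB SPL.
So the woodworking router must be reduced from 99 to 88.91 dB SPL: IL = 10.09 dB.

10.1 dB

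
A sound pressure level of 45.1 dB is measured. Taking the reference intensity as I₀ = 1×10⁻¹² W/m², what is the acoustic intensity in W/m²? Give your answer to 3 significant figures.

3.24e-08 W/m²

L = 10·log₁₀(I/I₀) ⇒ I = I₀·10^(L/10) = 10⁻¹² × 10^4.51.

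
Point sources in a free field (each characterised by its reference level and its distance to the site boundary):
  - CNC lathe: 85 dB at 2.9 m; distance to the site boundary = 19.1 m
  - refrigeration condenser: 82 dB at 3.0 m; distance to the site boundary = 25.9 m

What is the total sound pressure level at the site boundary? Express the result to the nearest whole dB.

Propagate each source to the receiver with L = L_ref − 20·log₁₀(r/r_ref), then add intensities.
CNC lathe: 85 − 20·log₁₀(19.1/2.9) = 85 − 16.37 = 68.63 dB.
refrigeration condenser: 82 − 20·log₁₀(25.9/3.0) = 82 − 18.72 = 63.28 dB.
Σ 10^(L/10) = 9.416e+06 → L_total = 10·log₁₀(9.416e+06) = 69.74 dB.

70 dB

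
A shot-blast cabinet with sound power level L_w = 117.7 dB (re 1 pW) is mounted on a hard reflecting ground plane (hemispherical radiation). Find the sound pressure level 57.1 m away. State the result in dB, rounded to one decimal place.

74.6 dB

Free-field hemispherical radiation: L_p = L_w − 10·log₁₀(2π·r²), r = 57.1 m.
2π·r² = 2.049e+04 m², 10·log₁₀ of that is 43.115 dB.
L_p = 117.7 − 43.115 = 74.59 dB.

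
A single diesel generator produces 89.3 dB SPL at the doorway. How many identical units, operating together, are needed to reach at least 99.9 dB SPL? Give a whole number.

Need L₁ + 10·log₁₀ N ≥ 99.9, i.e. log₁₀ N ≥ 1.06.
N ≥ 10^(10.6/10) = 11.482, so N = 12.

12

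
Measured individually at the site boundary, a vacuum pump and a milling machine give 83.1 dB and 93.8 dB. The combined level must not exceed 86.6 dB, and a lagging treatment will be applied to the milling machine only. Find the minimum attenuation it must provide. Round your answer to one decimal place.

The untreated sources together contribute 10^(83.1/10) = 2.042e+08, i.e. 83.10 dB.
The limit corresponds to 10^(86.6/10) = 4.571e+08; subtracting the fixed part leaves 2.529e+08 for the milling machine, i.e. 84.03 dB.
Required insertion loss = 93.8 − 84.03 = 9.77 dB.

9.8 dB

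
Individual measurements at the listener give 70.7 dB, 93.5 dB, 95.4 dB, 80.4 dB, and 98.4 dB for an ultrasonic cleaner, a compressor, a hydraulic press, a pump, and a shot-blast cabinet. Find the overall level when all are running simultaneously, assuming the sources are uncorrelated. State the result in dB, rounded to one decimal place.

101.1 dB

Incoherent sources combine by intensity addition: L_total = 10·log₁₀(Σ 10^(L_i/10)).
Σ 10^(L/10) = 10^(70.7/10) + 10^(93.5/10) + 10^(95.4/10) + 10^(80.4/10) + 10^(98.4/10) = 1.275e+10.
L_total = 10·log₁₀(1.275e+10) = 101.05 dB.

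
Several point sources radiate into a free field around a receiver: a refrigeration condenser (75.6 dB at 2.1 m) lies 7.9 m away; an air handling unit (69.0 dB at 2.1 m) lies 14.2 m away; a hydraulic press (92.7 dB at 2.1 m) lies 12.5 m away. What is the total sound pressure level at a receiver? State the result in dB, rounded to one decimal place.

77.4 dB

Apply inverse-square spreading to bring every level to the receiver, then sum 10^(L/10).
refrigeration condenser: 75.6 − 20·log₁₀(7.9/2.1) = 75.6 − 11.51 = 64.09 dB.
air handling unit: 69.0 − 20·log₁₀(14.2/2.1) = 69.0 − 16.60 = 52.40 dB.
hydraulic press: 92.7 − 20·log₁₀(12.5/2.1) = 92.7 − 15.49 = 77.21 dB.
Σ 10^(L/10) = 5.529e+07 → L_total = 10·log₁₀(5.529e+07) = 77.43 dB.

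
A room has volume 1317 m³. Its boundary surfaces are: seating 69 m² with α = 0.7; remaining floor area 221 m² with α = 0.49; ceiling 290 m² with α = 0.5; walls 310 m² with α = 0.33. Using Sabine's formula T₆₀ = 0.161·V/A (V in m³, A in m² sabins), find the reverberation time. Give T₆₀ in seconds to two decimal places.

0.52 s

A = Σ Sᵢαᵢ = 69·0.7 + 221·0.49 + 290·0.5 + 310·0.33 = 403.89 m².
T₆₀ = 0.161 × 1317 / 403.89 = 0.525 s.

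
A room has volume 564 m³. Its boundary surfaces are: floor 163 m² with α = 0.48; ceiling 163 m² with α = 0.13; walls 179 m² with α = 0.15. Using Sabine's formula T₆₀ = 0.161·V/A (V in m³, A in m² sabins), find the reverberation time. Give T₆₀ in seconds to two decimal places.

0.72 s

A = Σ Sᵢαᵢ = 163·0.48 + 163·0.13 + 179·0.15 = 126.28 m².
T₆₀ = 0.161·V/A = 0.161·564/126.28 = 0.719 s.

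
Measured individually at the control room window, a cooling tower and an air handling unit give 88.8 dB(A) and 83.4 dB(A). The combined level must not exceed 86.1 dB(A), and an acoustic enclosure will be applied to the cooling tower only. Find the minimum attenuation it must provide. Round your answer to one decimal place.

6.0 dB

The untreated sources together contribute 10^(83.4/10) = 2.188e+08, i.e. 83.40 dB(A).
To meet 86.1 dB(A) overall, the treated cooling tower may contribute at most 10^(86.1/10) − 2.188e+08 = 1.886e+08, i.e. 82.76 dB(A).
Required insertion loss = 88.8 − 82.76 = 6.04 dB.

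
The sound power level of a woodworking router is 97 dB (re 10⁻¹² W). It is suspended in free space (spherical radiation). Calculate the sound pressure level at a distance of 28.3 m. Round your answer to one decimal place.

Free-field spherical radiation: L_p = L_w − 10·log₁₀(4π·r²), r = 28.3 m.
4π·r² = 1.006e+04 m², 10·log₁₀ of that is 40.028 dB.
L_p = 97 − 40.028 = 56.97 dB.

57.0 dB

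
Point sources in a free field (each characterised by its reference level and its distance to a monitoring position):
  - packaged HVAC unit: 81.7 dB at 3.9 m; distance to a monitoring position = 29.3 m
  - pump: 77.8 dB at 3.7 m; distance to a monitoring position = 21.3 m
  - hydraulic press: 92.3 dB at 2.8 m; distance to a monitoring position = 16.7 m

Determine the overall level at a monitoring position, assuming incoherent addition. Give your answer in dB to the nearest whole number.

77 dB

First find each source's level at the receiver (point-source: −20·log₁₀(r/r_ref)), then combine on an intensity basis.
packaged HVAC unit: 81.7 − 20·log₁₀(29.3/3.9) = 81.7 − 17.52 = 64.18 dB.
pump: 77.8 − 20·log₁₀(21.3/3.7) = 77.8 − 15.20 = 62.60 dB.
hydraulic press: 92.3 − 20·log₁₀(16.7/2.8) = 92.3 − 15.51 = 76.79 dB.
Σ 10^(L/10) = 5.218e+07 → L_total = 10·log₁₀(5.218e+07) = 77.17 dB.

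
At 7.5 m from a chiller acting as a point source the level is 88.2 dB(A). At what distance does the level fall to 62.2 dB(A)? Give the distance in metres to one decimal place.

149.6 m

The 26.0 dB drop corresponds to a distance ratio of 10^(26.0/20) for a point source.
r₂ = 7.5·10^((88.2−62.2)/20) = 7.5·10^(26.0/20) = 149.64 m.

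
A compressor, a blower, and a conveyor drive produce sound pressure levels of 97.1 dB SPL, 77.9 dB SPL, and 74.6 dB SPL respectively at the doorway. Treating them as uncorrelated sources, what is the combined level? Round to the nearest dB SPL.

97 dB SPL

For uncorrelated sources the intensities add, so convert each level to linear form, sum, and take 10·log₁₀ of the total.
Σ 10^(L/10) = 10^(97.1/10) + 10^(77.9/10) + 10^(74.6/10) = 5.219e+09.
L_total = 10·log₁₀(5.219e+09) = 97.18 dB SPL.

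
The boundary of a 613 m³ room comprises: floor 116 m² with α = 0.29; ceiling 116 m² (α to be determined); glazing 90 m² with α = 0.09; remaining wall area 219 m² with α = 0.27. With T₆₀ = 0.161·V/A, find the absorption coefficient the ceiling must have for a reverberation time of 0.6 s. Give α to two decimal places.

0.55

A = 0.161·V/T₆₀ = 0.161·613/0.6 = 164.49 m² sabins.
Absorption from the other surfaces = 116·0.29 + 90·0.09 + 219·0.27 = 100.87 m², so the ceiling must supply 63.62 m² over 116 m².
α = 63.62/116 = 0.548.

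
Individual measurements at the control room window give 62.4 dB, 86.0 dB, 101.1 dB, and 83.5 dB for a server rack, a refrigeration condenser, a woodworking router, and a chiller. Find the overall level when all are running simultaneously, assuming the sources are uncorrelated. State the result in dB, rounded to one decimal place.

101.3 dB

For uncorrelated sources the intensities add, so convert each level to linear form, sum, and take 10·log₁₀ of the total.
Σ 10^(L/10) = 10^(62.4/10) + 10^(86.0/10) + 10^(101.1/10) + 10^(83.5/10) = 1.351e+10.
L_total = 10·log₁₀(1.351e+10) = 101.31 dB.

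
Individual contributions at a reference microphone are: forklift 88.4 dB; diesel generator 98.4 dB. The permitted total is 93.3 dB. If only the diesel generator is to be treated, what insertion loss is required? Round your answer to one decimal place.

The untreated sources together contribute 10^(88.4/10) = 6.918e+08, i.e. 88.40 dB.
To meet 93.3 dB overall, the treated diesel generator may contribute at most 10^(93.3/10) − 6.918e+08 = 1.446e+09, i.e. 91.60 dB.
So the diesel generator must be reduced from 98.4 to 91.60 dB: IL = 6.80 dB.

6.8 dB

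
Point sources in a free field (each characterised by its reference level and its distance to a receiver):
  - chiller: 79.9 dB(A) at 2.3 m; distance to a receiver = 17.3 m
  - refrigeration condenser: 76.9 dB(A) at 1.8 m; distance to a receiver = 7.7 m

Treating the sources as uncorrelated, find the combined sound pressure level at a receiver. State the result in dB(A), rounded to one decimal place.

Propagate each source to the receiver with L = L_ref − 20·log₁₀(r/r_ref), then add intensities.
chiller: 79.9 − 20·log₁₀(17.3/2.3) = 79.9 − 17.53 = 62.37 dB(A).
refrigeration condenser: 76.9 − 20·log₁₀(7.7/1.8) = 76.9 − 12.62 = 64.28 dB(A).
Σ 10^(L/10) = 4.404e+06 → L_total = 10·log₁₀(4.404e+06) = 66.44 dB(A).

66.4 dB(A)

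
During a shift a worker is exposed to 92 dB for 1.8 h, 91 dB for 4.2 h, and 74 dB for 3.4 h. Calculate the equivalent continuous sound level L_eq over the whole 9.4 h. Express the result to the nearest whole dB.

89 dB

L_eq = 10·log₁₀[(1/T)·Σ tᵢ·10^(Lᵢ/10)] with T = 9.4 h.
Σ tᵢ·10^(Lᵢ/10) = 1.8·10^(92/10) + 4.2·10^(91/10) + 3.4·10^(74/10) = 8.226e+09.
L_eq = 10·log₁₀(8.226e+09/9.4) = 89.42 dB.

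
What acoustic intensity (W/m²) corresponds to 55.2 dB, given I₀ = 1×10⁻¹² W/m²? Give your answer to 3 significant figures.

I = I₀·10^(L/10) = 10⁻¹² × 10^(55.2/10) = 10^(-6.480).

3.31e-07 W/m²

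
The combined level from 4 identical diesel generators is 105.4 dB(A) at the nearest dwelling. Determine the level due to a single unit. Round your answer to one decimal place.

99.4 dB(A)

4 equal contributions raise the level by 10·log₁₀ 4 = 6.021 dB, so each unit alone gives 105.4 − 6.021.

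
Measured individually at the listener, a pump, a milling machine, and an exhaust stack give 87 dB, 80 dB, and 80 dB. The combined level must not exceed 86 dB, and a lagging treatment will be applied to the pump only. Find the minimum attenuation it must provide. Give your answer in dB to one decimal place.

4.0 dB

Fixed contribution from the other sources: Σ 10^(L/10) = 10^(80/10) + 10^(80/10) = 2.000e+08 (83.01 dB).
The limit corresponds to 10^(86/10) = 3.981e+08; subtracting the fixed part leaves 1.981e+08 for the pump, i.e. 82.97 dB.
So the pump must be reduced from 87 to 82.97 dB: IL = 4.03 dB.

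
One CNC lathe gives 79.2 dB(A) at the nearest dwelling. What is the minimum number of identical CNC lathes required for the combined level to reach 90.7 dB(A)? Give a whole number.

15

N identical sources give L₁ + 10·log₁₀ N, so require 10·log₁₀ N ≥ 90.7 − 79.2 = 11.5 dB.
N ≥ 10^(11.5/10) = 14.125, so N = 15.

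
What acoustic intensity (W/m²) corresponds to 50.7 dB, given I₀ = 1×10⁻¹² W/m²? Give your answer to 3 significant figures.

1.17e-07 W/m²

I = I₀·10^(L/10) = 10⁻¹² × 10^(50.7/10) = 10^(-6.930).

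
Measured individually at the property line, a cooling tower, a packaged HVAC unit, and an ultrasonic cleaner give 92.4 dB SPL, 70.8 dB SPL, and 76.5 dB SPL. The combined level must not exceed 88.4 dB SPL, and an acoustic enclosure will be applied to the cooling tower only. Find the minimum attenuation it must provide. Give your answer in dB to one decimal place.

4.4 dB

Everything except the cooling tower sums to 10^(70.8/10) + 10^(76.5/10) = 5.669e+07 in linear terms, 77.54 dB SPL.
To meet 88.4 dB SPL overall, the treated cooling tower may contribute at most 10^(88.4/10) − 5.669e+07 = 6.351e+08, i.e. 88.03 dB SPL.
So the cooling tower must be reduced from 92.4 to 88.03 dB SPL: IL = 4.37 dB.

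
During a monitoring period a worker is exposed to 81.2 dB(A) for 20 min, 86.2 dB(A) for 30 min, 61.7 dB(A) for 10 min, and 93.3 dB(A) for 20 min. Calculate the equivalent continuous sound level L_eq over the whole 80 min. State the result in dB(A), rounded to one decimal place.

The energy average is taken in the linear domain: L_eq = 10·log₁₀[(Σ tᵢ·10^(Lᵢ/10))/T], T = 80 min.
Σ tᵢ·10^(Lᵢ/10) = 20·10^(81.2/10) + 30·10^(86.2/10) + 10·10^(61.7/10) + 20·10^(93.3/10) = 5.792e+10.
L_eq = 10·log₁₀(5.792e+10/80) = 88.60 dB(A).

88.6 dB(A)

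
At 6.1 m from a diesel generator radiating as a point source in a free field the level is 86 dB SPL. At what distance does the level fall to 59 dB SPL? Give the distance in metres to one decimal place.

Point-source spreading drops the level by 20·log₁₀(r₂/r₁); inverting, r₂/r₁ = 10^(ΔL/20).
r₂ = 6.1·10^((86−59)/20) = 6.1·10^(27.0/20) = 136.56 m.

136.6 m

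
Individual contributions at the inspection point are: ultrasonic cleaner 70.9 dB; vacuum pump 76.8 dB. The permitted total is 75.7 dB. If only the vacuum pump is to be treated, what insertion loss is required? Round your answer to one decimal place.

2.8 dB

Fixed contribution from the other source: Σ 10^(L/10) = 10^(70.9/10) = 1.230e+07 (70.90 dB).
To meet 75.7 dB overall, the treated vacuum pump may contribute at most 10^(75.7/10) − 1.230e+07 = 2.485e+07, i.e. 73.95 dB.
So the vacuum pump must be reduced from 76.8 to 73.95 dB: IL = 2.85 dB.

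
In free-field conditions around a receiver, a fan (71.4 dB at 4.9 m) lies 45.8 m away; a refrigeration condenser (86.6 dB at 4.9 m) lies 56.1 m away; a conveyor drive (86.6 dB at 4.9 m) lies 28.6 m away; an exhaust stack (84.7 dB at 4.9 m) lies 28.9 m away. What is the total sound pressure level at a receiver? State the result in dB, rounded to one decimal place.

Propagate each source to the receiver with L = L_ref − 20·log₁₀(r/r_ref), then add intensities.
fan: 71.4 − 20·log₁₀(45.8/4.9) = 71.4 − 19.41 = 51.99 dB.
refrigeration condenser: 86.6 − 20·log₁₀(56.1/4.9) = 86.6 − 21.18 = 65.42 dB.
conveyor drive: 86.6 − 20·log₁₀(28.6/4.9) = 86.6 − 15.32 = 71.28 dB.
exhaust stack: 84.7 − 20·log₁₀(28.9/4.9) = 84.7 − 15.41 = 69.29 dB.
Σ 10^(L/10) = 2.555e+07 → L_total = 10·log₁₀(2.555e+07) = 74.07 dB.

74.1 dB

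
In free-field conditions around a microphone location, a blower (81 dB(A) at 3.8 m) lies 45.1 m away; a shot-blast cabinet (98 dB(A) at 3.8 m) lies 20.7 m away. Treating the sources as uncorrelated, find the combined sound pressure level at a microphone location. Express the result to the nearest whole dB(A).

83 dB(A)

Apply inverse-square spreading to bring every level to the receiver, then sum 10^(L/10).
blower: 81 − 20·log₁₀(45.1/3.8) = 81 − 21.49 = 59.51 dB(A).
shot-blast cabinet: 98 − 20·log₁₀(20.7/3.8) = 98 − 14.72 = 83.28 dB(A).
Σ 10^(L/10) = 2.135e+08 → L_total = 10·log₁₀(2.135e+08) = 83.29 dB(A).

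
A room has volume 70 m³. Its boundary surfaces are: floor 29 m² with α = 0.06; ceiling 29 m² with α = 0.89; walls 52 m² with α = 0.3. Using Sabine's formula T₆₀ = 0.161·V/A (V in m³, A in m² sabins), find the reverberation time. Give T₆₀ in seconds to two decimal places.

A = Σ Sᵢαᵢ = 29·0.06 + 29·0.89 + 52·0.3 = 43.15 m².
T₆₀ = 0.161 × 70 / 43.15 = 0.261 s.

0.26 s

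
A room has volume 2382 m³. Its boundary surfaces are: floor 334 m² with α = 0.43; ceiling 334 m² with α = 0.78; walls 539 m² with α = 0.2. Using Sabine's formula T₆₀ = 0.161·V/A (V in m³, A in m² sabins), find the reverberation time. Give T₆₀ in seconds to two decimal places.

A = Σ Sᵢαᵢ = 334·0.43 + 334·0.78 + 539·0.2 = 511.94 m².
T₆₀ = 0.161 × 2382 / 511.94 = 0.749 s.

0.75 s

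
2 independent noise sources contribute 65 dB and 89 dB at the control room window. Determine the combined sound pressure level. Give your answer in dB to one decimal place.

For uncorrelated sources the intensities add, so convert each level to linear form, sum, and take 10·log₁₀ of the total.
Σ 10^(L/10) = 10^(65/10) + 10^(89/10) = 7.975e+08.
L_total = 10·log₁₀(7.975e+08) = 89.02 dB.

89.0 dB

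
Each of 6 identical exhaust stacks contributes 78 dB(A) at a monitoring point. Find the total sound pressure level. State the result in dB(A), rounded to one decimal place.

85.8 dB(A)

With 6 equal, uncorrelated contributions the intensity is 6× that of one unit, giving a rise of 10·log₁₀ 6.
L_total = 78 + 10·log₁₀(6) = 78 + 7.782 = 85.78 dB(A).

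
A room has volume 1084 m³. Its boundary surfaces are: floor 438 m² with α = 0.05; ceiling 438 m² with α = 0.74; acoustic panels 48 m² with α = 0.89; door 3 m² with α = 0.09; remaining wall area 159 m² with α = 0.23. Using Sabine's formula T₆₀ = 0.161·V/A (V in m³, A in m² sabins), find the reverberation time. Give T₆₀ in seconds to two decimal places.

Total absorption A = 438·0.05 + 438·0.74 + 48·0.89 + 3·0.09 + 159·0.23 = 425.58 m² sabins.
T₆₀ = 0.161 × 1084 / 425.58 = 0.410 s.

0.41 s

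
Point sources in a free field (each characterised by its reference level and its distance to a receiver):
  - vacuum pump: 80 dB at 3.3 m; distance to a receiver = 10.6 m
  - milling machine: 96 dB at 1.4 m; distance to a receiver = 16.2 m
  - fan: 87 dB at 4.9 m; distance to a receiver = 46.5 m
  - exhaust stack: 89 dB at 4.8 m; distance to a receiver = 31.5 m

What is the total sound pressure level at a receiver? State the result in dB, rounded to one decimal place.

78.0 dB

Apply inverse-square spreading to bring every level to the receiver, then sum 10^(L/10).
vacuum pump: 80 − 20·log₁₀(10.6/3.3) = 80 − 10.14 = 69.86 dB.
milling machine: 96 − 20·log₁₀(16.2/1.4) = 96 − 21.27 = 74.73 dB.
fan: 87 − 20·log₁₀(46.5/4.9) = 87 − 19.55 = 67.45 dB.
exhaust stack: 89 − 20·log₁₀(31.5/4.8) = 89 − 16.34 = 72.66 dB.
Σ 10^(L/10) = 6.343e+07 → L_total = 10·log₁₀(6.343e+07) = 78.02 dB.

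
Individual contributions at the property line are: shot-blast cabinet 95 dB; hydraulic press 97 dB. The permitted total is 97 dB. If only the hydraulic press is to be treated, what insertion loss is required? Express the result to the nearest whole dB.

The untreated sources together contribute 10^(95/10) = 3.162e+09, i.e. 95.00 dB.
To meet 97 dB overall, the treated hydraulic press may contribute at most 10^(97/10) − 3.162e+09 = 1.850e+09, i.e. 92.67 dB.
So the hydraulic press must be reduced from 97 to 92.67 dB: IL = 4.33 dB.

4 dB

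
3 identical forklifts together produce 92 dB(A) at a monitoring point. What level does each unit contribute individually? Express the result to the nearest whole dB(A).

87 dB(A)

For N identical incoherent sources L_total = L₁ + 10·log₁₀ N, so L₁ = 92 − 10·log₁₀(3) = 92 − 4.771.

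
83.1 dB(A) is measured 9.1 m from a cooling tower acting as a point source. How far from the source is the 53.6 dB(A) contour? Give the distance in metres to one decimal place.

271.7 m

The 29.5 dB drop corresponds to a distance ratio of 10^(29.5/20) for a point source.
r₂ = 9.1·10^((83.1−53.6)/20) = 9.1·10^(29.5/20) = 271.67 m.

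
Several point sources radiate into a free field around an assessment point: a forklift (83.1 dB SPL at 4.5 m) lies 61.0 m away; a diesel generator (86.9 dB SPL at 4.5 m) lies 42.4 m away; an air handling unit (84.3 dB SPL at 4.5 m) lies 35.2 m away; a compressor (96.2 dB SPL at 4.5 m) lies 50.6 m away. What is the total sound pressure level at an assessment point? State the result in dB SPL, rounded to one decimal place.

76.4 dB SPL

Apply inverse-square spreading to bring every level to the receiver, then sum 10^(L/10).
forklift: 83.1 − 20·log₁₀(61.0/4.5) = 83.1 − 22.64 = 60.46 dB SPL.
diesel generator: 86.9 − 20·log₁₀(42.4/4.5) = 86.9 − 19.48 = 67.42 dB SPL.
air handling unit: 84.3 − 20·log₁₀(35.2/4.5) = 84.3 − 17.87 = 66.43 dB SPL.
compressor: 96.2 − 20·log₁₀(50.6/4.5) = 96.2 − 21.02 = 75.18 dB SPL.
Σ 10^(L/10) = 4.400e+07 → L_total = 10·log₁₀(4.400e+07) = 76.43 dB SPL.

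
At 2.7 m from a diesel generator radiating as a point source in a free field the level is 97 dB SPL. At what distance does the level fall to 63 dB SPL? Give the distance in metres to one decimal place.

Point-source spreading drops the level by 20·log₁₀(r₂/r₁); inverting, r₂/r₁ = 10^(ΔL/20).
r₂ = 2.7·10^((97−63)/20) = 2.7·10^(34.0/20) = 135.32 m.

135.3 m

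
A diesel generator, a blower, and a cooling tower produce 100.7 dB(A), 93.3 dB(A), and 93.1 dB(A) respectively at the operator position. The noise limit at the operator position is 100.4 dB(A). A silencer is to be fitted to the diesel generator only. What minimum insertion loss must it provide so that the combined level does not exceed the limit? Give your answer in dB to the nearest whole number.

Everything except the diesel generator sums to 10^(93.3/10) + 10^(93.1/10) = 4.180e+09 in linear terms, 96.21 dB(A).
To meet 100.4 dB(A) overall, the treated diesel generator may contribute at most 10^(100.4/10) − 4.180e+09 = 6.785e+09, i.e. 98.32 dB(A).
So the diesel generator must be reduced from 100.7 to 98.32 dB(A): IL = 2.38 dB.

2 dB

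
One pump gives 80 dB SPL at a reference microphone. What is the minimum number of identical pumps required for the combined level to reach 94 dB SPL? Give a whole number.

26

N identical sources give L₁ + 10·log₁₀ N, so require 10·log₁₀ N ≥ 94 − 80 = 14.0 dB.
N ≥ 10^(14.0/10) = 25.119, so N = 26.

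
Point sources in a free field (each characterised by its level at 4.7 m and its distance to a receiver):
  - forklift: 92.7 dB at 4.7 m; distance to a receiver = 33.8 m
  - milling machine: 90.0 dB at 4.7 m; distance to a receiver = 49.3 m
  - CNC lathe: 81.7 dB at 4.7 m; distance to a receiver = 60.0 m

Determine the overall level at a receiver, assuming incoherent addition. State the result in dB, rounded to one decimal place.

76.6 dB

Propagate each source to the receiver with L = L_ref − 20·log₁₀(r/r_ref), then add intensities.
forklift: 92.7 − 20·log₁₀(33.8/4.7) = 92.7 − 17.14 = 75.56 dB.
milling machine: 90.0 − 20·log₁₀(49.3/4.7) = 90.0 − 20.41 = 69.59 dB.
CNC lathe: 81.7 − 20·log₁₀(60.0/4.7) = 81.7 − 22.12 = 59.58 dB.
Σ 10^(L/10) = 4.600e+07 → L_total = 10·log₁₀(4.600e+07) = 76.63 dB.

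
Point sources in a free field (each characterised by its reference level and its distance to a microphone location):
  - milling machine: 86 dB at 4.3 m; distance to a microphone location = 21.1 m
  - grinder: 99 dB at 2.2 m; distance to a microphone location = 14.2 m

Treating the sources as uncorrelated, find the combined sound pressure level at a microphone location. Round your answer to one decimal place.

First find each source's level at the receiver (point-source: −20·log₁₀(r/r_ref)), then combine on an intensity basis.
milling machine: 86 − 20·log₁₀(21.1/4.3) = 86 − 13.82 = 72.18 dB.
grinder: 99 − 20·log₁₀(14.2/2.2) = 99 − 16.20 = 82.80 dB.
Σ 10^(L/10) = 2.072e+08 → L_total = 10·log₁₀(2.072e+08) = 83.16 dB.

83.2 dB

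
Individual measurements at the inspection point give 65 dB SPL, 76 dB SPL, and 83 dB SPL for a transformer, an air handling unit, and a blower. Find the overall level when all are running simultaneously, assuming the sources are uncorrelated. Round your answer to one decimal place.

For uncorrelated sources the intensities add, so convert each level to linear form, sum, and take 10·log₁₀ of the total.
Σ 10^(L/10) = 10^(65/10) + 10^(76/10) + 10^(83/10) = 2.425e+08.
L_total = 10·log₁₀(2.425e+08) = 83.85 dB SPL.

83.8 dB SPL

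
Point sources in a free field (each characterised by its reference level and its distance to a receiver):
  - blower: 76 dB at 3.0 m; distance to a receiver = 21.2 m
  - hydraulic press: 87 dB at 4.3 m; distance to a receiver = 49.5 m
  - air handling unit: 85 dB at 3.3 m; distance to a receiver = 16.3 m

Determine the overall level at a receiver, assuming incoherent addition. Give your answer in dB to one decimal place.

Apply inverse-square spreading to bring every level to the receiver, then sum 10^(L/10).
blower: 76 − 20·log₁₀(21.2/3.0) = 76 − 16.98 = 59.02 dB.
hydraulic press: 87 − 20·log₁₀(49.5/4.3) = 87 − 21.22 = 65.78 dB.
air handling unit: 85 − 20·log₁₀(16.3/3.3) = 85 − 13.87 = 71.13 dB.
Σ 10^(L/10) = 1.754e+07 → L_total = 10·log₁₀(1.754e+07) = 72.44 dB.

72.4 dB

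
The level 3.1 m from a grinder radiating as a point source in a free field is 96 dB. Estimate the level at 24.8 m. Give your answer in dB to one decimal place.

77.9 dB

Spherical spreading from a point source gives a 20·log₁₀(r₂/r₁) drop.
L₂ = 96 − 20·log₁₀(24.8/3.1) = 96 − 18.062 = 77.94 dB.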